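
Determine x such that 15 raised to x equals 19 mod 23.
19

Baby-step giant-step with step n = ⌈√23⌉ = 5.
Baby steps 15^j mod 23 (j:value) for j=0..4: 0:1, 1:15, 2:18, 3:17, 4:2.
Giant-step multiplier: 15^(-5) ≡ 15^(22-5) = 15^17 ≡ 10 (mod 23).
Giant steps γ_i = 19·10^i mod 23: γ_0=19, γ_1=6, γ_2=14, γ_3=2 (in table at j=4).
x = i·n + j = 3·5 + 4 = 19.
Check: 15^19 ≡ 19 (mod 23).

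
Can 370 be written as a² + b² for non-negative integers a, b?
3² + 19² (a=3, b=19)

Factorization: 370 = 2 × 5 × 37
By Fermat: n is sum of two squares iff every prime p ≡ 3 (mod 4) appears to even power.
All primes ≡ 3 (mod 4) appear to even power.
Search a = 0, 1, 2, … for 370 - a² a perfect square: first hit at a = 3: 370 - 9 = 361 = 19².
370 = 3² + 19² = 9 + 361 ✓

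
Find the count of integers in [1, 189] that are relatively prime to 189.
108

189 = 3^3 × 7
φ(n) = n × ∏(1 - 1/p) for each prime p dividing n
φ(189) = 189 × (1 - 1/3) × (1 - 1/7) = 108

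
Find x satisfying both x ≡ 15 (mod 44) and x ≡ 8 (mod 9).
323

Using Chinese Remainder Theorem:
M = 44 × 9 = 396
M1 = 9, M2 = 44
y1 = 9^(-1) mod 44 = 5
y2 = 44^(-1) mod 9 = 8
x = (15×9×5 + 8×44×8) mod 396 = 323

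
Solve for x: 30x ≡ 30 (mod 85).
x ≡ 1 (mod 17)

gcd(30, 85) = 5, which divides 30, so solutions exist.
Divide through by 5: 6x ≡ 6 (mod 17).
Find 6^(-1) mod 17 by the extended Euclidean algorithm:
17 = 2 × 6 + 5  ⟹  5 = (1)·17 + (-2)·6
6 = 1 × 5 + 1  ⟹  1 = (-1)·17 + (3)·6
So (3)·6 ≡ 1 (mod 17), i.e. 6^(-1) ≡ 3 (mod 17).
x ≡ 3 × 6 = 18 ≡ 1 (mod 17).
Check: 30 × 1 = 30 ≡ 30 (mod 85).
x ≡ 1 (mod 17), giving 5 solutions mod 85.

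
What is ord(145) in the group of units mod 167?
166

167 is prime, so ord(145) divides φ(167) = 166.
Divisors of 166: 1, 2, 83, 166.
Repeated squaring: 145^1 ≡ 145, 145^2 ≡ 150, 145^4 ≡ 122, 145^8 ≡ 21, 145^16 ≡ 107, 145^32 ≡ 93, 145^64 ≡ 132, 145^128 ≡ 56 (mod 167).
Test 145^d mod 167 for each divisor d in increasing order:
145^1 ≡ 145
145^2 ≡ 150
145^83 = 145^64·145^16·145^2·145^1 ≡ 166
145^166 = 145^128·145^32·145^4·145^2 ≡ 1  ← first divisor giving 1
The order is 166.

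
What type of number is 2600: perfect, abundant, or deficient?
abundant

Proper divisors of 2600: sum = 1 + 2 + 4 + 5 + 8 + 10 + 13 + 20 + ... + 325 + 520 + 650 + 1300 (23 divisors) = 3910
Since 3910 > 2600, 2600 is abundant.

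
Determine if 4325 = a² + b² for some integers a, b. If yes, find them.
10² + 65² (a=10, b=65)

Factorization: 4325 = 5^2 × 173
By Fermat: n is sum of two squares iff every prime p ≡ 3 (mod 4) appears to even power.
All primes ≡ 3 (mod 4) appear to even power.
Search a = 0, 1, 2, … for 4325 - a² a perfect square: first hit at a = 10: 4325 - 100 = 4225 = 65².
4325 = 10² + 65² = 100 + 4225 ✓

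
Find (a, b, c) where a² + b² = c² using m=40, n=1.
(1599, 80, 1601)

Euclid's formula: a = m² - n², b = 2mn, c = m² + n²
m = 40, n = 1
a = 40² - 1² = 1600 - 1 = 1599
b = 2 × 40 × 1 = 80
c = 40² + 1² = 1600 + 1 = 1601
Verification: 1599² + 80² = 2556801 + 6400 = 2563201 = 1601² ✓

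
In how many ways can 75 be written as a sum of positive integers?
8118264

p(n) counts ways to write n as a sum of positive integers (order ignored).
Euler's pentagonal recurrence: p(k) = p(k-1) + p(k-2) - p(k-5) - p(k-7) + p(k-12) + p(k-15) - ... (offsets j(3j∓1)/2, signs ++--, p(0)=1, p(<0)=0).
DP table for k = 0..74: p(0)=1, p(1)=1, p(2)=2, p(3)=3, p(4)=5, p(5)=7, p(6)=11, p(7)=15, p(8)=22, p(9)=30, p(10)=42, p(11)=56, p(12)=77, p(13)=101, p(14)=135, p(15)=176, p(16)=231, p(17)=297, p(18)=385, p(19)=490, p(20)=627, p(21)=792, p(22)=1002, p(23)=1255, p(24)=1575, p(25)=1958, p(26)=2436, p(27)=3010, p(28)=3718, p(29)=4565, p(30)=5604, p(31)=6842, p(32)=8349, p(33)=10143, p(34)=12310, p(35)=14883, p(36)=17977, p(37)=21637, p(38)=26015, p(39)=31185, p(40)=37338, p(41)=44583, p(42)=53174, p(43)=63261, p(44)=75175, p(45)=89134, p(46)=105558, p(47)=124754, p(48)=147273, p(49)=173525, p(50)=204226, p(51)=239943, p(52)=281589, p(53)=329931, p(54)=386155, p(55)=451276, p(56)=526823, p(57)=614154, p(58)=715220, p(59)=831820, p(60)=966467, p(61)=1121505, p(62)=1300156, p(63)=1505499, p(64)=1741630, p(65)=2012558, p(66)=2323520, p(67)=2679689, p(68)=3087735, p(69)=3554345, p(70)=4087968, p(71)=4697205, p(72)=5392783, p(73)=6185689, p(74)=7089500.
Final step: p(75) = p(74) + p(73) - p(70) - p(68) + p(63) + p(60) - p(53) - p(49) + p(40) + p(35) - p(24) - p(18) + p(5)
= 7089500 + 6185689 - 4087968 - 3087735 + 1505499 + 966467 - 329931 - 173525 + 37338 + 14883 - 1575 - 385 + 7
= 8118264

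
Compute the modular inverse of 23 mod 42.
11

gcd(23, 42) = 1, so the inverse exists.
Extended Euclidean algorithm on (42, 23):
42 = 1 × 23 + 19  ⟹  19 = (1)·42 + (-1)·23
23 = 1 × 19 + 4  ⟹  4 = (-1)·42 + (2)·23
19 = 4 × 4 + 3  ⟹  3 = (5)·42 + (-9)·23
4 = 1 × 3 + 1  ⟹  1 = (-6)·42 + (11)·23
So (11)·23 ≡ 1 (mod 42), i.e. 23^(-1) ≡ 11 (mod 42).
Check: 23 × 11 = 253 ≡ 1 (mod 42)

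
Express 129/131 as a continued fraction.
[0; 1, 64, 2]

Euclidean algorithm steps:
129 = 0 × 131 + 129
131 = 1 × 129 + 2
129 = 64 × 2 + 1
2 = 2 × 1 + 0
Continued fraction: [0; 1, 64, 2]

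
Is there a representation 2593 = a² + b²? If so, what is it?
17² + 48² (a=17, b=48)

Factorization: 2593 = 2593
By Fermat: n is sum of two squares iff every prime p ≡ 3 (mod 4) appears to even power.
All primes ≡ 3 (mod 4) appear to even power.
Search a = 0, 1, 2, … for 2593 - a² a perfect square: first hit at a = 17: 2593 - 289 = 2304 = 48².
2593 = 17² + 48² = 289 + 2304 ✓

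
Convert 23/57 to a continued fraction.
[0; 2, 2, 11]

Euclidean algorithm steps:
23 = 0 × 57 + 23
57 = 2 × 23 + 11
23 = 2 × 11 + 1
11 = 11 × 1 + 0
Continued fraction: [0; 2, 2, 11]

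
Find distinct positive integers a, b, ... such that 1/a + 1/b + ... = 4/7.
1/2 + 1/14

Greedy algorithm:
4/7: ceiling(7/4) = 2, use 1/2
1/14: ceiling(14/1) = 14, use 1/14
Result: 4/7 = 1/2 + 1/14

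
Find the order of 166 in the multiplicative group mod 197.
196

197 is prime, so ord(166) divides φ(197) = 196.
Divisors of 196: 1, 2, 4, 7, 14, 28, 49, 98, 196.
Repeated squaring: 166^1 ≡ 166, 166^2 ≡ 173, 166^4 ≡ 182, 166^8 ≡ 28, 166^16 ≡ 193, 166^32 ≡ 16, 166^64 ≡ 59, 166^128 ≡ 132 (mod 197).
Test 166^d mod 197 for each divisor d in increasing order:
166^1 ≡ 166
166^2 ≡ 173
166^4 ≡ 182
166^7 = 166^4·166^2·166^1 ≡ 69
166^14 = 166^8·166^4·166^2 ≡ 33
166^28 = 166^16·166^8·166^4 ≡ 104
166^49 = 166^32·166^16·166^1 ≡ 14
166^98 = 166^64·166^32·166^2 ≡ 196
166^196 = 166^128·166^64·166^4 ≡ 1  ← first divisor giving 1
The order is 196.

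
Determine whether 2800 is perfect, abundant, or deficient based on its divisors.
abundant

Proper divisors of 2800: sum = 1 + 2 + 4 + 5 + 7 + 8 + 10 + 14 + ... + 400 + 560 + 700 + 1400 (29 divisors) = 4888
Since 4888 > 2800, 2800 is abundant.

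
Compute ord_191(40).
95

191 is prime, so ord(40) divides φ(191) = 190.
Divisors of 190: 1, 2, 5, 10, 19, 38, 95, 190.
Repeated squaring: 40^1 ≡ 40, 40^2 ≡ 72, 40^4 ≡ 27, 40^8 ≡ 156, 40^16 ≡ 79, 40^32 ≡ 129, 40^64 ≡ 24, 40^128 ≡ 3 (mod 191).
Test 40^d mod 191 for each divisor d in increasing order:
40^1 ≡ 40
40^2 ≡ 72
40^5 = 40^4·40^1 ≡ 125
40^10 = 40^8·40^2 ≡ 154
40^19 = 40^16·40^2·40^1 ≡ 39
40^38 = 40^32·40^4·40^2 ≡ 184
40^95 = 40^64·40^16·40^8·40^4·40^2·40^1 ≡ 1  ← first divisor giving 1
The order is 95.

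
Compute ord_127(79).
63

127 is prime, so ord(79) divides φ(127) = 126.
Divisors of 126: 1, 2, 3, 6, 7, 9, 14, 18, 21, 42, 63, 126.
Repeated squaring: 79^1 ≡ 79, 79^2 ≡ 18, 79^4 ≡ 70, 79^8 ≡ 74, 79^16 ≡ 15, 79^32 ≡ 98, 79^64 ≡ 79 (mod 127).
Test 79^d mod 127 for each divisor d in increasing order:
79^1 ≡ 79
79^2 ≡ 18
79^3 = 79^2·79^1 ≡ 25
79^6 = 79^4·79^2 ≡ 117
79^7 = 79^4·79^2·79^1 ≡ 99
79^9 = 79^8·79^1 ≡ 4
79^14 = 79^8·79^4·79^2 ≡ 22
79^18 = 79^16·79^2 ≡ 16
79^21 = 79^16·79^4·79^1 ≡ 19
79^42 = 79^32·79^8·79^2 ≡ 107
79^63 = 79^32·79^16·79^8·79^4·79^2·79^1 ≡ 1  ← first divisor giving 1
The order is 63.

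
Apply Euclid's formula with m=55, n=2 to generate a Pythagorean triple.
(3021, 220, 3029)

Euclid's formula: a = m² - n², b = 2mn, c = m² + n²
m = 55, n = 2
a = 55² - 2² = 3025 - 4 = 3021
b = 2 × 55 × 2 = 220
c = 55² + 2² = 3025 + 4 = 3029
Verification: 3021² + 220² = 9126441 + 48400 = 9174841 = 3029² ✓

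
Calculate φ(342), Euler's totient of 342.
108

342 = 2 × 3^2 × 19
φ(n) = n × ∏(1 - 1/p) for each prime p dividing n
φ(342) = 342 × (1 - 1/2) × (1 - 1/3) × (1 - 1/19) = 108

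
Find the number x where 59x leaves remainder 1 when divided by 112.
19

gcd(59, 112) = 1, so the inverse exists.
Extended Euclidean algorithm on (112, 59):
112 = 1 × 59 + 53  ⟹  53 = (1)·112 + (-1)·59
59 = 1 × 53 + 6  ⟹  6 = (-1)·112 + (2)·59
53 = 8 × 6 + 5  ⟹  5 = (9)·112 + (-17)·59
6 = 1 × 5 + 1  ⟹  1 = (-10)·112 + (19)·59
So (19)·59 ≡ 1 (mod 112), i.e. 59^(-1) ≡ 19 (mod 112).
Check: 59 × 19 = 1121 ≡ 1 (mod 112)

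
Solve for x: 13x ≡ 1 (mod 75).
52

gcd(13, 75) = 1, so the inverse exists.
Extended Euclidean algorithm on (75, 13):
75 = 5 × 13 + 10  ⟹  10 = (1)·75 + (-5)·13
13 = 1 × 10 + 3  ⟹  3 = (-1)·75 + (6)·13
10 = 3 × 3 + 1  ⟹  1 = (4)·75 + (-23)·13
So (-23)·13 ≡ 1 (mod 75), i.e. 13^(-1) ≡ -23 ≡ 52 (mod 75).
Check: 13 × 52 = 676 ≡ 1 (mod 75)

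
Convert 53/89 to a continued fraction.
[0; 1, 1, 2, 8, 2]

Euclidean algorithm steps:
53 = 0 × 89 + 53
89 = 1 × 53 + 36
53 = 1 × 36 + 17
36 = 2 × 17 + 2
17 = 8 × 2 + 1
2 = 2 × 1 + 0
Continued fraction: [0; 1, 1, 2, 8, 2]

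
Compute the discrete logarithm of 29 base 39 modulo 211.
47

Baby-step giant-step with step n = ⌈√211⌉ = 15.
Baby steps 39^j mod 211 (j:value) for j=0..14: 0:1, 1:39, 2:44, 3:28, 4:37, 5:177, 6:151, 7:192, 8:103, 9:8, 10:101, 11:141, 12:13, 13:85, 14:150.
Giant-step multiplier: 39^(-15) ≡ 39^(210-15) = 39^195 ≡ 40 (mod 211).
Giant steps γ_i = 29·40^i mod 211: γ_0=29, γ_1=105, γ_2=191, γ_3=44 (in table at j=2).
x = i·n + j = 3·15 + 2 = 47.
Check: 39^47 ≡ 29 (mod 211).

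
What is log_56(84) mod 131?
70

Baby-step giant-step with step n = ⌈√131⌉ = 12.
Baby steps 56^j mod 131 (j:value) for j=0..11: 0:1, 1:56, 2:123, 3:76, 4:64, 5:47, 6:12, 7:17, 8:35, 9:126, 10:113, 11:40.
Giant-step multiplier: 56^(-12) ≡ 56^(130-12) = 56^118 ≡ 121 (mod 131).
Giant steps γ_i = 84·121^i mod 131: γ_0=84, γ_1=77, γ_2=16, γ_3=102, γ_4=28, γ_5=113 (in table at j=10).
x = i·n + j = 5·12 + 10 = 70.
Check: 56^70 ≡ 84 (mod 131).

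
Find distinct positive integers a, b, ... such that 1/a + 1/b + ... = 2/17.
1/9 + 1/153

Greedy algorithm:
2/17: ceiling(17/2) = 9, use 1/9
1/153: ceiling(153/1) = 153, use 1/153
Result: 2/17 = 1/9 + 1/153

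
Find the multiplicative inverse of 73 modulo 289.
194

gcd(73, 289) = 1, so the inverse exists.
Extended Euclidean algorithm on (289, 73):
289 = 3 × 73 + 70  ⟹  70 = (1)·289 + (-3)·73
73 = 1 × 70 + 3  ⟹  3 = (-1)·289 + (4)·73
70 = 23 × 3 + 1  ⟹  1 = (24)·289 + (-95)·73
So (-95)·73 ≡ 1 (mod 289), i.e. 73^(-1) ≡ -95 ≡ 194 (mod 289).
Check: 73 × 194 = 14162 ≡ 1 (mod 289)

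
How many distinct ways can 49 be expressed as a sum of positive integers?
173525

p(n) counts ways to write n as a sum of positive integers (order ignored).
Euler's pentagonal recurrence: p(k) = p(k-1) + p(k-2) - p(k-5) - p(k-7) + p(k-12) + p(k-15) - ... (offsets j(3j∓1)/2, signs ++--, p(0)=1, p(<0)=0).
DP table for k = 0..48: p(0)=1, p(1)=1, p(2)=2, p(3)=3, p(4)=5, p(5)=7, p(6)=11, p(7)=15, p(8)=22, p(9)=30, p(10)=42, p(11)=56, p(12)=77, p(13)=101, p(14)=135, p(15)=176, p(16)=231, p(17)=297, p(18)=385, p(19)=490, p(20)=627, p(21)=792, p(22)=1002, p(23)=1255, p(24)=1575, p(25)=1958, p(26)=2436, p(27)=3010, p(28)=3718, p(29)=4565, p(30)=5604, p(31)=6842, p(32)=8349, p(33)=10143, p(34)=12310, p(35)=14883, p(36)=17977, p(37)=21637, p(38)=26015, p(39)=31185, p(40)=37338, p(41)=44583, p(42)=53174, p(43)=63261, p(44)=75175, p(45)=89134, p(46)=105558, p(47)=124754, p(48)=147273.
Final step: p(49) = p(48) + p(47) - p(44) - p(42) + p(37) + p(34) - p(27) - p(23) + p(14) + p(9)
= 147273 + 124754 - 75175 - 53174 + 21637 + 12310 - 3010 - 1255 + 135 + 30
= 173525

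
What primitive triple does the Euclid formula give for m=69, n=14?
(4565, 1932, 4957)

Euclid's formula: a = m² - n², b = 2mn, c = m² + n²
m = 69, n = 14
a = 69² - 14² = 4761 - 196 = 4565
b = 2 × 69 × 14 = 1932
c = 69² + 14² = 4761 + 196 = 4957
Verification: 4565² + 1932² = 20839225 + 3732624 = 24571849 = 4957² ✓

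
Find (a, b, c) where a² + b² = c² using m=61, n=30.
(2821, 3660, 4621)

Euclid's formula: a = m² - n², b = 2mn, c = m² + n²
m = 61, n = 30
a = 61² - 30² = 3721 - 900 = 2821
b = 2 × 61 × 30 = 3660
c = 61² + 30² = 3721 + 900 = 4621
Verification: 2821² + 3660² = 7958041 + 13395600 = 21353641 = 4621² ✓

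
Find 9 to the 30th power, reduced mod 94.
61

Repeated squaring. Binary of 30 = 11110.
9^1 ≡ 9 (mod 94); 9^2 ≡ 81 (mod 94); 9^4 ≡ 75 (mod 94); 9^8 ≡ 79 (mod 94); 9^16 ≡ 37 (mod 94)
9^30 = 9^2 × 9^4 × 9^8 × 9^16 ≡ 61 (mod 94)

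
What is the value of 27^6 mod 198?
27

Repeated squaring. Binary of 6 = 110.
27^1 ≡ 27 (mod 198); 27^2 ≡ 135 (mod 198); 27^4 ≡ 9 (mod 198)
27^6 = 27^2 × 27^4 ≡ 27 (mod 198)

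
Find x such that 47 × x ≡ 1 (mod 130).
83

gcd(47, 130) = 1, so the inverse exists.
Extended Euclidean algorithm on (130, 47):
130 = 2 × 47 + 36  ⟹  36 = (1)·130 + (-2)·47
47 = 1 × 36 + 11  ⟹  11 = (-1)·130 + (3)·47
36 = 3 × 11 + 3  ⟹  3 = (4)·130 + (-11)·47
11 = 3 × 3 + 2  ⟹  2 = (-13)·130 + (36)·47
3 = 1 × 2 + 1  ⟹  1 = (17)·130 + (-47)·47
So (-47)·47 ≡ 1 (mod 130), i.e. 47^(-1) ≡ -47 ≡ 83 (mod 130).
Check: 47 × 83 = 3901 ≡ 1 (mod 130)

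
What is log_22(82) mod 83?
41

Baby-step giant-step with step n = ⌈√83⌉ = 10.
Baby steps 22^j mod 83 (j:value) for j=0..9: 0:1, 1:22, 2:69, 3:24, 4:30, 5:79, 6:78, 7:56, 8:70, 9:46.
Giant-step multiplier: 22^(-10) ≡ 22^(82-10) = 22^72 ≡ 26 (mod 83).
Giant steps γ_i = 82·26^i mod 83: γ_0=82, γ_1=57, γ_2=71, γ_3=20, γ_4=22 (in table at j=1).
x = i·n + j = 4·10 + 1 = 41.
Check: 22^41 ≡ 82 (mod 83).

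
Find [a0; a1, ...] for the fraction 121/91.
[1; 3, 30]

Euclidean algorithm steps:
121 = 1 × 91 + 30
91 = 3 × 30 + 1
30 = 30 × 1 + 0
Continued fraction: [1; 3, 30]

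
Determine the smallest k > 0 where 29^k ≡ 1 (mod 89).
88

89 is prime, so ord(29) divides φ(89) = 88.
Divisors of 88: 1, 2, 4, 8, 11, 22, 44, 88.
Repeated squaring: 29^1 ≡ 29, 29^2 ≡ 40, 29^4 ≡ 87, 29^8 ≡ 4, 29^16 ≡ 16, 29^32 ≡ 78, 29^64 ≡ 32 (mod 89).
Test 29^d mod 89 for each divisor d in increasing order:
29^1 ≡ 29
29^2 ≡ 40
29^4 ≡ 87
29^8 ≡ 4
29^11 = 29^8·29^2·29^1 ≡ 12
29^22 = 29^16·29^4·29^2 ≡ 55
29^44 = 29^32·29^8·29^4 ≡ 88
29^88 = 29^64·29^16·29^8 ≡ 1  ← first divisor giving 1
The order is 88.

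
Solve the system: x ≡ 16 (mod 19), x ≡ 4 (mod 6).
16

Using Chinese Remainder Theorem:
M = 19 × 6 = 114
M1 = 6, M2 = 19
y1 = 6^(-1) mod 19 = 16
y2 = 19^(-1) mod 6 = 1
x = (16×6×16 + 4×19×1) mod 114 = 16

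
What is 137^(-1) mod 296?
121

gcd(137, 296) = 1, so the inverse exists.
Extended Euclidean algorithm on (296, 137):
296 = 2 × 137 + 22  ⟹  22 = (1)·296 + (-2)·137
137 = 6 × 22 + 5  ⟹  5 = (-6)·296 + (13)·137
22 = 4 × 5 + 2  ⟹  2 = (25)·296 + (-54)·137
5 = 2 × 2 + 1  ⟹  1 = (-56)·296 + (121)·137
So (121)·137 ≡ 1 (mod 296), i.e. 137^(-1) ≡ 121 (mod 296).
Check: 137 × 121 = 16577 ≡ 1 (mod 296)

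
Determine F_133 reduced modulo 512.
185

Matrix identity: Q^n = [[F_(n+1), F_n], [F_n, F_(n-1)]] with Q = [[1,1],[1,0]].
n = 133 = 10000101₂. Square-and-multiply, entries mod 512:
Q^1 = [[1,1],[1,0]]
Q^2 = (Q^1)² = [[2,1],[1,1]]
Q^4 = (Q^2)² = [[5,3],[3,2]]
Q^8 = (Q^4)² = [[34,21],[21,13]]
Q^16 = (Q^8)² = [[61,475],[475,98]]
Q^33 = (Q^16)²·Q = [[231,482],[482,261]]
Q^66 = (Q^33)² = [[501,88],[88,413]]
Q^133 = (Q^66)²·Q = [[233,185],[185,48]]
F_133 mod 512 = Q^133[0][1] = 185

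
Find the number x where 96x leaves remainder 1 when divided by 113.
93

gcd(96, 113) = 1, so the inverse exists.
Extended Euclidean algorithm on (113, 96):
113 = 1 × 96 + 17  ⟹  17 = (1)·113 + (-1)·96
96 = 5 × 17 + 11  ⟹  11 = (-5)·113 + (6)·96
17 = 1 × 11 + 6  ⟹  6 = (6)·113 + (-7)·96
11 = 1 × 6 + 5  ⟹  5 = (-11)·113 + (13)·96
6 = 1 × 5 + 1  ⟹  1 = (17)·113 + (-20)·96
So (-20)·96 ≡ 1 (mod 113), i.e. 96^(-1) ≡ -20 ≡ 93 (mod 113).
Check: 96 × 93 = 8928 ≡ 1 (mod 113)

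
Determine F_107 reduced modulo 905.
873

Matrix identity: Q^n = [[F_(n+1), F_n], [F_n, F_(n-1)]] with Q = [[1,1],[1,0]].
n = 107 = 1101011₂. Square-and-multiply, entries mod 905:
Q^1 = [[1,1],[1,0]]
Q^3 = (Q^1)²·Q = [[3,2],[2,1]]
Q^6 = (Q^3)² = [[13,8],[8,5]]
Q^13 = (Q^6)²·Q = [[377,233],[233,144]]
Q^26 = (Q^13)² = [[33,123],[123,815]]
Q^53 = (Q^26)²·Q = [[157,833],[833,229]]
Q^107 = (Q^53)²·Q = [[231,873],[873,263]]
F_107 mod 905 = Q^107[0][1] = 873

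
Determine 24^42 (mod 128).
0

Repeated squaring. Binary of 42 = 101010.
24^1 ≡ 24 (mod 128); 24^2 ≡ 64 (mod 128); 24^4 ≡ 0 (mod 128); 24^8 ≡ 0 (mod 128); 24^16 ≡ 0 (mod 128); 24^32 ≡ 0 (mod 128)
24^42 = 24^2 × 24^8 × 24^32 ≡ 0 (mod 128)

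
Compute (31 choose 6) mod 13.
0

Using Lucas' theorem:
Write n=31 and k=6 in base 13:
n in base 13: [2, 5]
k in base 13: [0, 6]
C(31,6) mod 13 = ∏ C(n_i, k_i) mod 13
Digit binomials (mod 13): C(2,0) = 1; C(5,6) = 0 (k_i > n_i)
Product: 1 × 0 = 0 ≡ 0 (mod 13)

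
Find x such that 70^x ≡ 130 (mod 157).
108

Baby-step giant-step with step n = ⌈√157⌉ = 13.
Baby steps 70^j mod 157 (j:value) for j=0..12: 0:1, 1:70, 2:33, 3:112, 4:147, 5:85, 6:141, 7:136, 8:100, 9:92, 10:3, 11:53, 12:99.
Giant-step multiplier: 70^(-13) ≡ 70^(156-13) = 70^143 ≡ 50 (mod 157).
Giant steps γ_i = 130·50^i mod 157: γ_0=130, γ_1=63, γ_2=10, γ_3=29, γ_4=37, γ_5=123, γ_6=27, γ_7=94, γ_8=147 (in table at j=4).
x = i·n + j = 8·13 + 4 = 108.
Check: 70^108 ≡ 130 (mod 157).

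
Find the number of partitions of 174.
397125074750

p(n) counts ways to write n as a sum of positive integers (order ignored).
Euler's pentagonal recurrence: p(k) = p(k-1) + p(k-2) - p(k-5) - p(k-7) + p(k-12) + p(k-15) - ... (offsets j(3j∓1)/2, signs ++--, p(0)=1, p(<0)=0).
DP table for k = 0..173: p(0)=1, p(1)=1, p(2)=2, p(3)=3, p(4)=5, p(5)=7, p(6)=11, p(7)=15, p(8)=22, p(9)=30, p(10)=42, p(11)=56, p(12)=77, p(13)=101, p(14)=135, p(15)=176, p(16)=231, p(17)=297, p(18)=385, p(19)=490, p(20)=627, p(21)=792, p(22)=1002, p(23)=1255, p(24)=1575, p(25)=1958, p(26)=2436, p(27)=3010, p(28)=3718, p(29)=4565, p(30)=5604, p(31)=6842, p(32)=8349, p(33)=10143, p(34)=12310, p(35)=14883, p(36)=17977, p(37)=21637, p(38)=26015, p(39)=31185, p(40)=37338, p(41)=44583, p(42)=53174, p(43)=63261, p(44)=75175, p(45)=89134, p(46)=105558, p(47)=124754, p(48)=147273, p(49)=173525, p(50)=204226, p(51)=239943, p(52)=281589, p(53)=329931, p(54)=386155, p(55)=451276, p(56)=526823, p(57)=614154, p(58)=715220, p(59)=831820, p(60)=966467, p(61)=1121505, p(62)=1300156, p(63)=1505499, p(64)=1741630, p(65)=2012558, p(66)=2323520, p(67)=2679689, p(68)=3087735, p(69)=3554345, p(70)=4087968, p(71)=4697205, p(72)=5392783, p(73)=6185689, p(74)=7089500, p(75)=8118264, p(76)=9289091, p(77)=10619863, p(78)=12132164, p(79)=13848650, p(80)=15796476, p(81)=18004327, p(82)=20506255, p(83)=23338469, p(84)=26543660, p(85)=30167357, p(86)=34262962, p(87)=38887673, p(88)=44108109, p(89)=49995925, p(90)=56634173, p(91)=64112359, p(92)=72533807, p(93)=82010177, p(94)=92669720, p(95)=104651419, p(96)=118114304, p(97)=133230930, p(98)=150198136, p(99)=169229875, p(100)=190569292, p(101)=214481126, p(102)=241265379, p(103)=271248950, p(104)=304801365, p(105)=342325709, p(106)=384276336, p(107)=431149389, p(108)=483502844, p(109)=541946240, p(110)=607163746, p(111)=679903203, p(112)=761002156, p(113)=851376628, p(114)=952050665, p(115)=1064144451, p(116)=1188908248, p(117)=1327710076, p(118)=1482074143, p(119)=1653668665, p(120)=1844349560, p(121)=2056148051, p(122)=2291320912, p(123)=2552338241, p(124)=2841940500, p(125)=3163127352, p(126)=3519222692, p(127)=3913864295, p(128)=4351078600, p(129)=4835271870, p(130)=5371315400, p(131)=5964539504, p(132)=6620830889, p(133)=7346629512, p(134)=8149040695, p(135)=9035836076, p(136)=10015581680, p(137)=11097645016, p(138)=12292341831, p(139)=13610949895, p(140)=15065878135, p(141)=16670689208, p(142)=18440293320, p(143)=20390982757, p(144)=22540654445, p(145)=24908858009, p(146)=27517052599, p(147)=30388671978, p(148)=33549419497, p(149)=37027355200, p(150)=40853235313, p(151)=45060624582, p(152)=49686288421, p(153)=54770336324, p(154)=60356673280, p(155)=66493182097, p(156)=73232243759, p(157)=80630964769, p(158)=88751778802, p(159)=97662728555, p(160)=107438159466, p(161)=118159068427, p(162)=129913904637, p(163)=142798995930, p(164)=156919475295, p(165)=172389800255, p(166)=189334822579, p(167)=207890420102, p(168)=228204732751, p(169)=250438925115, p(170)=274768617130, p(171)=301384802048, p(172)=330495499613, p(173)=362326859895.
Final step: p(174) = p(173) + p(172) - p(169) - p(167) + p(162) + p(159) - p(152) - p(148) + p(139) + p(134) - p(123) - p(117) + p(104) + p(97) - p(82) - p(74) + p(57) + p(48) - p(29) - p(19)
= 362326859895 + 330495499613 - 250438925115 - 207890420102 + 129913904637 + 97662728555 - 49686288421 - 33549419497 + 13610949895 + 8149040695 - 2552338241 - 1327710076 + 304801365 + 133230930 - 20506255 - 7089500 + 614154 + 147273 - 4565 - 490
= 397125074750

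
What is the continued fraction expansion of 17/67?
[0; 3, 1, 16]

Euclidean algorithm steps:
17 = 0 × 67 + 17
67 = 3 × 17 + 16
17 = 1 × 16 + 1
16 = 16 × 1 + 0
Continued fraction: [0; 3, 1, 16]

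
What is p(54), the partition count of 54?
386155

p(n) counts ways to write n as a sum of positive integers (order ignored).
Euler's pentagonal recurrence: p(k) = p(k-1) + p(k-2) - p(k-5) - p(k-7) + p(k-12) + p(k-15) - ... (offsets j(3j∓1)/2, signs ++--, p(0)=1, p(<0)=0).
DP table for k = 0..53: p(0)=1, p(1)=1, p(2)=2, p(3)=3, p(4)=5, p(5)=7, p(6)=11, p(7)=15, p(8)=22, p(9)=30, p(10)=42, p(11)=56, p(12)=77, p(13)=101, p(14)=135, p(15)=176, p(16)=231, p(17)=297, p(18)=385, p(19)=490, p(20)=627, p(21)=792, p(22)=1002, p(23)=1255, p(24)=1575, p(25)=1958, p(26)=2436, p(27)=3010, p(28)=3718, p(29)=4565, p(30)=5604, p(31)=6842, p(32)=8349, p(33)=10143, p(34)=12310, p(35)=14883, p(36)=17977, p(37)=21637, p(38)=26015, p(39)=31185, p(40)=37338, p(41)=44583, p(42)=53174, p(43)=63261, p(44)=75175, p(45)=89134, p(46)=105558, p(47)=124754, p(48)=147273, p(49)=173525, p(50)=204226, p(51)=239943, p(52)=281589, p(53)=329931.
Final step: p(54) = p(53) + p(52) - p(49) - p(47) + p(42) + p(39) - p(32) - p(28) + p(19) + p(14) - p(3)
= 329931 + 281589 - 173525 - 124754 + 53174 + 31185 - 8349 - 3718 + 490 + 135 - 3
= 386155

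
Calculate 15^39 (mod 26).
21

Repeated squaring. Binary of 39 = 100111.
15^1 ≡ 15 (mod 26); 15^2 ≡ 17 (mod 26); 15^4 ≡ 3 (mod 26); 15^8 ≡ 9 (mod 26); 15^16 ≡ 3 (mod 26); 15^32 ≡ 9 (mod 26)
15^39 = 15^1 × 15^2 × 15^4 × 15^32 ≡ 21 (mod 26)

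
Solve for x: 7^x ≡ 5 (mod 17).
15

Baby-step giant-step with step n = ⌈√17⌉ = 5.
Baby steps 7^j mod 17 (j:value) for j=0..4: 0:1, 1:7, 2:15, 3:3, 4:4.
Giant-step multiplier: 7^(-5) ≡ 7^(16-5) = 7^11 ≡ 14 (mod 17).
Giant steps γ_i = 5·14^i mod 17: γ_0=5, γ_1=2, γ_2=11, γ_3=1 (in table at j=0).
x = i·n + j = 3·5 + 0 = 15.
Check: 7^15 ≡ 5 (mod 17).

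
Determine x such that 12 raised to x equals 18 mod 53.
21

Baby-step giant-step with step n = ⌈√53⌉ = 8.
Baby steps 12^j mod 53 (j:value) for j=0..7: 0:1, 1:12, 2:38, 3:32, 4:13, 5:50, 6:17, 7:45.
Giant-step multiplier: 12^(-8) ≡ 12^(52-8) = 12^44 ≡ 16 (mod 53).
Giant steps γ_i = 18·16^i mod 53: γ_0=18, γ_1=23, γ_2=50 (in table at j=5).
x = i·n + j = 2·8 + 5 = 21.
Check: 12^21 ≡ 18 (mod 53).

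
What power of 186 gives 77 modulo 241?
62

Baby-step giant-step with step n = ⌈√241⌉ = 16.
Baby steps 186^j mod 241 (j:value) for j=0..15: 0:1, 1:186, 2:133, 3:156, 4:96, 5:22, 6:236, 7:34, 8:58, 9:184, 10:2, 11:131, 12:25, 13:71, 14:192, 15:44.
Giant-step multiplier: 186^(-16) ≡ 186^(240-16) = 186^224 ≡ 24 (mod 241).
Giant steps γ_i = 77·24^i mod 241: γ_0=77, γ_1=161, γ_2=8, γ_3=192 (in table at j=14).
x = i·n + j = 3·16 + 14 = 62.
Check: 186^62 ≡ 77 (mod 241).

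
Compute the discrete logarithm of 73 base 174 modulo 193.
139

Baby-step giant-step with step n = ⌈√193⌉ = 14.
Baby steps 174^j mod 193 (j:value) for j=0..13: 0:1, 1:174, 2:168, 3:89, 4:46, 5:91, 6:8, 7:41, 8:186, 9:133, 10:175, 11:149, 12:64, 13:135.
Giant-step multiplier: 174^(-14) ≡ 174^(192-14) = 174^178 ≡ 31 (mod 193).
Giant steps γ_i = 73·31^i mod 193: γ_0=73, γ_1=140, γ_2=94, γ_3=19, γ_4=10, γ_5=117, γ_6=153, γ_7=111, γ_8=160, γ_9=135 (in table at j=13).
x = i·n + j = 9·14 + 13 = 139.
Check: 174^139 ≡ 73 (mod 193).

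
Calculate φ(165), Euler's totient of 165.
80

165 = 3 × 5 × 11
φ(n) = n × ∏(1 - 1/p) for each prime p dividing n
φ(165) = 165 × (1 - 1/3) × (1 - 1/5) × (1 - 1/11) = 80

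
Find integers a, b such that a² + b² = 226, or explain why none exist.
1² + 15² (a=1, b=15)

Factorization: 226 = 2 × 113
By Fermat: n is sum of two squares iff every prime p ≡ 3 (mod 4) appears to even power.
All primes ≡ 3 (mod 4) appear to even power.
Search a = 0, 1, 2, … for 226 - a² a perfect square: first hit at a = 1: 226 - 1 = 225 = 15².
226 = 1² + 15² = 1 + 225 ✓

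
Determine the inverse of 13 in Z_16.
5

gcd(13, 16) = 1, so the inverse exists.
Extended Euclidean algorithm on (16, 13):
16 = 1 × 13 + 3  ⟹  3 = (1)·16 + (-1)·13
13 = 4 × 3 + 1  ⟹  1 = (-4)·16 + (5)·13
So (5)·13 ≡ 1 (mod 16), i.e. 13^(-1) ≡ 5 (mod 16).
Check: 13 × 5 = 65 ≡ 1 (mod 16)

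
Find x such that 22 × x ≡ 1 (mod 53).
41

gcd(22, 53) = 1, so the inverse exists.
Extended Euclidean algorithm on (53, 22):
53 = 2 × 22 + 9  ⟹  9 = (1)·53 + (-2)·22
22 = 2 × 9 + 4  ⟹  4 = (-2)·53 + (5)·22
9 = 2 × 4 + 1  ⟹  1 = (5)·53 + (-12)·22
So (-12)·22 ≡ 1 (mod 53), i.e. 22^(-1) ≡ -12 ≡ 41 (mod 53).
Check: 22 × 41 = 902 ≡ 1 (mod 53)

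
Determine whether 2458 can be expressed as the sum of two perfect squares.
33² + 37² (a=33, b=37)

Factorization: 2458 = 2 × 1229
By Fermat: n is sum of two squares iff every prime p ≡ 3 (mod 4) appears to even power.
All primes ≡ 3 (mod 4) appear to even power.
Search a = 0, 1, 2, … for 2458 - a² a perfect square: first hit at a = 33: 2458 - 1089 = 1369 = 37².
2458 = 33² + 37² = 1089 + 1369 ✓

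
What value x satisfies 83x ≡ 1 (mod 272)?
59

gcd(83, 272) = 1, so the inverse exists.
Extended Euclidean algorithm on (272, 83):
272 = 3 × 83 + 23  ⟹  23 = (1)·272 + (-3)·83
83 = 3 × 23 + 14  ⟹  14 = (-3)·272 + (10)·83
23 = 1 × 14 + 9  ⟹  9 = (4)·272 + (-13)·83
14 = 1 × 9 + 5  ⟹  5 = (-7)·272 + (23)·83
9 = 1 × 5 + 4  ⟹  4 = (11)·272 + (-36)·83
5 = 1 × 4 + 1  ⟹  1 = (-18)·272 + (59)·83
So (59)·83 ≡ 1 (mod 272), i.e. 83^(-1) ≡ 59 (mod 272).
Check: 83 × 59 = 4897 ≡ 1 (mod 272)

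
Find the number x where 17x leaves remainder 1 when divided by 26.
23

gcd(17, 26) = 1, so the inverse exists.
Extended Euclidean algorithm on (26, 17):
26 = 1 × 17 + 9  ⟹  9 = (1)·26 + (-1)·17
17 = 1 × 9 + 8  ⟹  8 = (-1)·26 + (2)·17
9 = 1 × 8 + 1  ⟹  1 = (2)·26 + (-3)·17
So (-3)·17 ≡ 1 (mod 26), i.e. 17^(-1) ≡ -3 ≡ 23 (mod 26).
Check: 17 × 23 = 391 ≡ 1 (mod 26)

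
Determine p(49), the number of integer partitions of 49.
173525

p(n) counts ways to write n as a sum of positive integers (order ignored).
Euler's pentagonal recurrence: p(k) = p(k-1) + p(k-2) - p(k-5) - p(k-7) + p(k-12) + p(k-15) - ... (offsets j(3j∓1)/2, signs ++--, p(0)=1, p(<0)=0).
DP table for k = 0..48: p(0)=1, p(1)=1, p(2)=2, p(3)=3, p(4)=5, p(5)=7, p(6)=11, p(7)=15, p(8)=22, p(9)=30, p(10)=42, p(11)=56, p(12)=77, p(13)=101, p(14)=135, p(15)=176, p(16)=231, p(17)=297, p(18)=385, p(19)=490, p(20)=627, p(21)=792, p(22)=1002, p(23)=1255, p(24)=1575, p(25)=1958, p(26)=2436, p(27)=3010, p(28)=3718, p(29)=4565, p(30)=5604, p(31)=6842, p(32)=8349, p(33)=10143, p(34)=12310, p(35)=14883, p(36)=17977, p(37)=21637, p(38)=26015, p(39)=31185, p(40)=37338, p(41)=44583, p(42)=53174, p(43)=63261, p(44)=75175, p(45)=89134, p(46)=105558, p(47)=124754, p(48)=147273.
Final step: p(49) = p(48) + p(47) - p(44) - p(42) + p(37) + p(34) - p(27) - p(23) + p(14) + p(9)
= 147273 + 124754 - 75175 - 53174 + 21637 + 12310 - 3010 - 1255 + 135 + 30
= 173525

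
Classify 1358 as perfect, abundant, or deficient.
deficient

Proper divisors of 1358: sum = 1 + 2 + 7 + 14 + 97 + 194 + 679 = 994
Since 994 < 1358, 1358 is deficient.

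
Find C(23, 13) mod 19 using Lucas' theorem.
0

Using Lucas' theorem:
Write n=23 and k=13 in base 19:
n in base 19: [1, 4]
k in base 19: [0, 13]
C(23,13) mod 19 = ∏ C(n_i, k_i) mod 19
Digit binomials (mod 19): C(1,0) = 1; C(4,13) = 0 (k_i > n_i)
Product: 1 × 0 = 0 ≡ 0 (mod 19)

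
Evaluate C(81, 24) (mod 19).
4

Using Lucas' theorem:
Write n=81 and k=24 in base 19:
n in base 19: [4, 5]
k in base 19: [1, 5]
C(81,24) mod 19 = ∏ C(n_i, k_i) mod 19
Digit binomials (mod 19): C(4,1) = 4; C(5,5) = 1
Product: 4 × 1 = 4 ≡ 4 (mod 19)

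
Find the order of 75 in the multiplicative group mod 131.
65

131 is prime, so ord(75) divides φ(131) = 130.
Divisors of 130: 1, 2, 5, 10, 13, 26, 65, 130.
Repeated squaring: 75^1 ≡ 75, 75^2 ≡ 123, 75^4 ≡ 64, 75^8 ≡ 35, 75^16 ≡ 46, 75^32 ≡ 20, 75^64 ≡ 7, 75^128 ≡ 49 (mod 131).
Test 75^d mod 131 for each divisor d in increasing order:
75^1 ≡ 75
75^2 ≡ 123
75^5 = 75^4·75^1 ≡ 84
75^10 = 75^8·75^2 ≡ 113
75^13 = 75^8·75^4·75^1 ≡ 58
75^26 = 75^16·75^8·75^2 ≡ 89
75^65 = 75^64·75^1 ≡ 1  ← first divisor giving 1
The order is 65.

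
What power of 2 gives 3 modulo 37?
26

Baby-step giant-step with step n = ⌈√37⌉ = 7.
Baby steps 2^j mod 37 (j:value) for j=0..6: 0:1, 1:2, 2:4, 3:8, 4:16, 5:32, 6:27.
Giant-step multiplier: 2^(-7) ≡ 2^(36-7) = 2^29 ≡ 24 (mod 37).
Giant steps γ_i = 3·24^i mod 37: γ_0=3, γ_1=35, γ_2=26, γ_3=32 (in table at j=5).
x = i·n + j = 3·7 + 5 = 26.
Check: 2^26 ≡ 3 (mod 37).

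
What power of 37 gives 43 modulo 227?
90

Baby-step giant-step with step n = ⌈√227⌉ = 16.
Baby steps 37^j mod 227 (j:value) for j=0..15: 0:1, 1:37, 2:7, 3:32, 4:49, 5:224, 6:116, 7:206, 8:131, 9:80, 10:9, 11:106, 12:63, 13:61, 14:214, 15:200.
Giant-step multiplier: 37^(-16) ≡ 37^(226-16) = 37^210 ≡ 222 (mod 227).
Giant steps γ_i = 43·222^i mod 227: γ_0=43, γ_1=12, γ_2=167, γ_3=73, γ_4=89, γ_5=9 (in table at j=10).
x = i·n + j = 5·16 + 10 = 90.
Check: 37^90 ≡ 43 (mod 227).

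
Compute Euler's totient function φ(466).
232

466 = 2 × 233
φ(n) = n × ∏(1 - 1/p) for each prime p dividing n
φ(466) = 466 × (1 - 1/2) × (1 - 1/233) = 232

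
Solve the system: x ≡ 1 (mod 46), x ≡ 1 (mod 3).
1

Using Chinese Remainder Theorem:
M = 46 × 3 = 138
M1 = 3, M2 = 46
y1 = 3^(-1) mod 46 = 31
y2 = 46^(-1) mod 3 = 1
x = (1×3×31 + 1×46×1) mod 138 = 1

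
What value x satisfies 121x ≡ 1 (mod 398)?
125

gcd(121, 398) = 1, so the inverse exists.
Extended Euclidean algorithm on (398, 121):
398 = 3 × 121 + 35  ⟹  35 = (1)·398 + (-3)·121
121 = 3 × 35 + 16  ⟹  16 = (-3)·398 + (10)·121
35 = 2 × 16 + 3  ⟹  3 = (7)·398 + (-23)·121
16 = 5 × 3 + 1  ⟹  1 = (-38)·398 + (125)·121
So (125)·121 ≡ 1 (mod 398), i.e. 121^(-1) ≡ 125 (mod 398).
Check: 121 × 125 = 15125 ≡ 1 (mod 398)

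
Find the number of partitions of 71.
4697205

p(n) counts ways to write n as a sum of positive integers (order ignored).
Euler's pentagonal recurrence: p(k) = p(k-1) + p(k-2) - p(k-5) - p(k-7) + p(k-12) + p(k-15) - ... (offsets j(3j∓1)/2, signs ++--, p(0)=1, p(<0)=0).
DP table for k = 0..70: p(0)=1, p(1)=1, p(2)=2, p(3)=3, p(4)=5, p(5)=7, p(6)=11, p(7)=15, p(8)=22, p(9)=30, p(10)=42, p(11)=56, p(12)=77, p(13)=101, p(14)=135, p(15)=176, p(16)=231, p(17)=297, p(18)=385, p(19)=490, p(20)=627, p(21)=792, p(22)=1002, p(23)=1255, p(24)=1575, p(25)=1958, p(26)=2436, p(27)=3010, p(28)=3718, p(29)=4565, p(30)=5604, p(31)=6842, p(32)=8349, p(33)=10143, p(34)=12310, p(35)=14883, p(36)=17977, p(37)=21637, p(38)=26015, p(39)=31185, p(40)=37338, p(41)=44583, p(42)=53174, p(43)=63261, p(44)=75175, p(45)=89134, p(46)=105558, p(47)=124754, p(48)=147273, p(49)=173525, p(50)=204226, p(51)=239943, p(52)=281589, p(53)=329931, p(54)=386155, p(55)=451276, p(56)=526823, p(57)=614154, p(58)=715220, p(59)=831820, p(60)=966467, p(61)=1121505, p(62)=1300156, p(63)=1505499, p(64)=1741630, p(65)=2012558, p(66)=2323520, p(67)=2679689, p(68)=3087735, p(69)=3554345, p(70)=4087968.
Final step: p(71) = p(70) + p(69) - p(66) - p(64) + p(59) + p(56) - p(49) - p(45) + p(36) + p(31) - p(20) - p(14) + p(1)
= 4087968 + 3554345 - 2323520 - 1741630 + 831820 + 526823 - 173525 - 89134 + 17977 + 6842 - 627 - 135 + 1
= 4697205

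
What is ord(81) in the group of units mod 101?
25

101 is prime, so ord(81) divides φ(101) = 100.
Divisors of 100: 1, 2, 4, 5, 10, 20, 25, 50, 100.
Repeated squaring: 81^1 ≡ 81, 81^2 ≡ 97, 81^4 ≡ 16, 81^8 ≡ 54, 81^16 ≡ 88, 81^32 ≡ 68, 81^64 ≡ 79 (mod 101).
Test 81^d mod 101 for each divisor d in increasing order:
81^1 ≡ 81
81^2 ≡ 97
81^4 ≡ 16
81^5 = 81^4·81^1 ≡ 84
81^10 = 81^8·81^2 ≡ 87
81^20 = 81^16·81^4 ≡ 95
81^25 = 81^16·81^8·81^1 ≡ 1  ← first divisor giving 1
The order is 25.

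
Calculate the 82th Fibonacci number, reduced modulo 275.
166

Matrix identity: Q^n = [[F_(n+1), F_n], [F_n, F_(n-1)]] with Q = [[1,1],[1,0]].
n = 82 = 1010010₂. Square-and-multiply, entries mod 275:
Q^1 = [[1,1],[1,0]]
Q^2 = (Q^1)² = [[2,1],[1,1]]
Q^5 = (Q^2)²·Q = [[8,5],[5,3]]
Q^10 = (Q^5)² = [[89,55],[55,34]]
Q^20 = (Q^10)² = [[221,165],[165,56]]
Q^41 = (Q^20)²·Q = [[221,166],[166,55]]
Q^82 = (Q^41)² = [[222,166],[166,56]]
F_82 mod 275 = Q^82[0][1] = 166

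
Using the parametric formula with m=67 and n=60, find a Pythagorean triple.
(889, 8040, 8089)

Euclid's formula: a = m² - n², b = 2mn, c = m² + n²
m = 67, n = 60
a = 67² - 60² = 4489 - 3600 = 889
b = 2 × 67 × 60 = 8040
c = 67² + 60² = 4489 + 3600 = 8089
Verification: 889² + 8040² = 790321 + 64641600 = 65431921 = 8089² ✓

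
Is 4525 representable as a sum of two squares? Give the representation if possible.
6² + 67² (a=6, b=67)

Factorization: 4525 = 5^2 × 181
By Fermat: n is sum of two squares iff every prime p ≡ 3 (mod 4) appears to even power.
All primes ≡ 3 (mod 4) appear to even power.
Search a = 0, 1, 2, … for 4525 - a² a perfect square: first hit at a = 6: 4525 - 36 = 4489 = 67².
4525 = 6² + 67² = 36 + 4489 ✓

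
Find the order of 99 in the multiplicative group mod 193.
64

193 is prime, so ord(99) divides φ(193) = 192.
Divisors of 192: 1, 2, 3, 4, 6, 8, 12, 16, 24, 32, 48, 64, 96, 192.
Repeated squaring: 99^1 ≡ 99, 99^2 ≡ 151, 99^4 ≡ 27, 99^8 ≡ 150, 99^16 ≡ 112, 99^32 ≡ 192, 99^64 ≡ 1, 99^128 ≡ 1 (mod 193).
Test 99^d mod 193 for each divisor d in increasing order:
99^1 ≡ 99
99^2 ≡ 151
99^3 = 99^2·99^1 ≡ 88
99^4 ≡ 27
99^6 = 99^4·99^2 ≡ 24
99^8 ≡ 150
99^12 = 99^8·99^4 ≡ 190
99^16 ≡ 112
99^24 = 99^16·99^8 ≡ 9
99^32 ≡ 192
99^48 = 99^32·99^16 ≡ 81
99^64 ≡ 1  ← first divisor giving 1
The order is 64.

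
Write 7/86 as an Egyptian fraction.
1/13 + 1/224 + 1/125216

Greedy algorithm:
7/86: ceiling(86/7) = 13, use 1/13
5/1118: ceiling(1118/5) = 224, use 1/224
1/125216: ceiling(125216/1) = 125216, use 1/125216
Result: 7/86 = 1/13 + 1/224 + 1/125216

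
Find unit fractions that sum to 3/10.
1/4 + 1/20

Greedy algorithm:
3/10: ceiling(10/3) = 4, use 1/4
1/20: ceiling(20/1) = 20, use 1/20
Result: 3/10 = 1/4 + 1/20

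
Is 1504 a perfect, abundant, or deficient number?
abundant

Proper divisors of 1504: sum = 1 + 2 + 4 + 8 + 16 + 32 + 47 + 94 + 188 + 376 + 752 = 1520
Since 1520 > 1504, 1504 is abundant.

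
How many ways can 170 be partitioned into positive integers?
274768617130

p(n) counts ways to write n as a sum of positive integers (order ignored).
Euler's pentagonal recurrence: p(k) = p(k-1) + p(k-2) - p(k-5) - p(k-7) + p(k-12) + p(k-15) - ... (offsets j(3j∓1)/2, signs ++--, p(0)=1, p(<0)=0).
DP table for k = 0..169: p(0)=1, p(1)=1, p(2)=2, p(3)=3, p(4)=5, p(5)=7, p(6)=11, p(7)=15, p(8)=22, p(9)=30, p(10)=42, p(11)=56, p(12)=77, p(13)=101, p(14)=135, p(15)=176, p(16)=231, p(17)=297, p(18)=385, p(19)=490, p(20)=627, p(21)=792, p(22)=1002, p(23)=1255, p(24)=1575, p(25)=1958, p(26)=2436, p(27)=3010, p(28)=3718, p(29)=4565, p(30)=5604, p(31)=6842, p(32)=8349, p(33)=10143, p(34)=12310, p(35)=14883, p(36)=17977, p(37)=21637, p(38)=26015, p(39)=31185, p(40)=37338, p(41)=44583, p(42)=53174, p(43)=63261, p(44)=75175, p(45)=89134, p(46)=105558, p(47)=124754, p(48)=147273, p(49)=173525, p(50)=204226, p(51)=239943, p(52)=281589, p(53)=329931, p(54)=386155, p(55)=451276, p(56)=526823, p(57)=614154, p(58)=715220, p(59)=831820, p(60)=966467, p(61)=1121505, p(62)=1300156, p(63)=1505499, p(64)=1741630, p(65)=2012558, p(66)=2323520, p(67)=2679689, p(68)=3087735, p(69)=3554345, p(70)=4087968, p(71)=4697205, p(72)=5392783, p(73)=6185689, p(74)=7089500, p(75)=8118264, p(76)=9289091, p(77)=10619863, p(78)=12132164, p(79)=13848650, p(80)=15796476, p(81)=18004327, p(82)=20506255, p(83)=23338469, p(84)=26543660, p(85)=30167357, p(86)=34262962, p(87)=38887673, p(88)=44108109, p(89)=49995925, p(90)=56634173, p(91)=64112359, p(92)=72533807, p(93)=82010177, p(94)=92669720, p(95)=104651419, p(96)=118114304, p(97)=133230930, p(98)=150198136, p(99)=169229875, p(100)=190569292, p(101)=214481126, p(102)=241265379, p(103)=271248950, p(104)=304801365, p(105)=342325709, p(106)=384276336, p(107)=431149389, p(108)=483502844, p(109)=541946240, p(110)=607163746, p(111)=679903203, p(112)=761002156, p(113)=851376628, p(114)=952050665, p(115)=1064144451, p(116)=1188908248, p(117)=1327710076, p(118)=1482074143, p(119)=1653668665, p(120)=1844349560, p(121)=2056148051, p(122)=2291320912, p(123)=2552338241, p(124)=2841940500, p(125)=3163127352, p(126)=3519222692, p(127)=3913864295, p(128)=4351078600, p(129)=4835271870, p(130)=5371315400, p(131)=5964539504, p(132)=6620830889, p(133)=7346629512, p(134)=8149040695, p(135)=9035836076, p(136)=10015581680, p(137)=11097645016, p(138)=12292341831, p(139)=13610949895, p(140)=15065878135, p(141)=16670689208, p(142)=18440293320, p(143)=20390982757, p(144)=22540654445, p(145)=24908858009, p(146)=27517052599, p(147)=30388671978, p(148)=33549419497, p(149)=37027355200, p(150)=40853235313, p(151)=45060624582, p(152)=49686288421, p(153)=54770336324, p(154)=60356673280, p(155)=66493182097, p(156)=73232243759, p(157)=80630964769, p(158)=88751778802, p(159)=97662728555, p(160)=107438159466, p(161)=118159068427, p(162)=129913904637, p(163)=142798995930, p(164)=156919475295, p(165)=172389800255, p(166)=189334822579, p(167)=207890420102, p(168)=228204732751, p(169)=250438925115.
Final step: p(170) = p(169) + p(168) - p(165) - p(163) + p(158) + p(155) - p(148) - p(144) + p(135) + p(130) - p(119) - p(113) + p(100) + p(93) - p(78) - p(70) + p(53) + p(44) - p(25) - p(15)
= 250438925115 + 228204732751 - 172389800255 - 142798995930 + 88751778802 + 66493182097 - 33549419497 - 22540654445 + 9035836076 + 5371315400 - 1653668665 - 851376628 + 190569292 + 82010177 - 12132164 - 4087968 + 329931 + 75175 - 1958 - 176
= 274768617130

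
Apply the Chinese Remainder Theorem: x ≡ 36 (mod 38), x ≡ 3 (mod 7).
150

Using Chinese Remainder Theorem:
M = 38 × 7 = 266
M1 = 7, M2 = 38
y1 = 7^(-1) mod 38 = 11
y2 = 38^(-1) mod 7 = 5
x = (36×7×11 + 3×38×5) mod 266 = 150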